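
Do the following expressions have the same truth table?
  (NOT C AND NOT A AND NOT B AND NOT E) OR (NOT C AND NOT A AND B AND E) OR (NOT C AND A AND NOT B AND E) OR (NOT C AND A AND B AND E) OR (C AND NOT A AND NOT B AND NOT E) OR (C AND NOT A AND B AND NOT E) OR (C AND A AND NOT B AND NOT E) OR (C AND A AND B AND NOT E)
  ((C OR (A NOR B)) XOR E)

Yes, they are equivalent — the two output columns agree on all 16 assignments:
C | A | B | E | Expression 1 | Expression 2
-------------------------------------------
0 | 0 | 0 | 0 | 1 | 1
0 | 0 | 0 | 1 | 0 | 0
0 | 0 | 1 | 0 | 0 | 0
0 | 0 | 1 | 1 | 1 | 1
0 | 1 | 0 | 0 | 0 | 0
0 | 1 | 0 | 1 | 1 | 1
0 | 1 | 1 | 0 | 0 | 0
0 | 1 | 1 | 1 | 1 | 1
1 | 0 | 0 | 0 | 1 | 1
1 | 0 | 0 | 1 | 0 | 0
1 | 0 | 1 | 0 | 1 | 1
1 | 0 | 1 | 1 | 0 | 0
1 | 1 | 0 | 0 | 1 | 1
1 | 1 | 0 | 1 | 0 | 0
1 | 1 | 1 | 0 | 1 | 1
1 | 1 | 1 | 1 | 0 | 0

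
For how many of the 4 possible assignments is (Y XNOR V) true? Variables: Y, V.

Satisfying assignments: (0,0), (1,1)
Count: 2 out of 4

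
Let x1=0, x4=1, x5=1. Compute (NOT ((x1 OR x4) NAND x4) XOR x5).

Substituting: (NOT ((0 OR 1) NAND 1) XOR 1)
= 0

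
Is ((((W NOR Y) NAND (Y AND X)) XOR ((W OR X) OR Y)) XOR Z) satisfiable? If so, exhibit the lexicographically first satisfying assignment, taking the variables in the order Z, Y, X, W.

Z=0, Y=0, X=0, W=0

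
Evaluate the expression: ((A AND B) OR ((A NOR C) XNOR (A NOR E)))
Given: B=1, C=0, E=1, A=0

Substituting: ((0 AND 1) OR ((0 NOR 0) XNOR (0 NOR 1)))
= 0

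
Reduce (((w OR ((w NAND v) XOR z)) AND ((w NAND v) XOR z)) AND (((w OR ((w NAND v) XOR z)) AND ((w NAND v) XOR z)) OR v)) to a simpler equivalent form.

By absorption (E AND (E OR v) = E) then absorption (E AND (E OR v) = E):
= ((w NAND v) XOR z)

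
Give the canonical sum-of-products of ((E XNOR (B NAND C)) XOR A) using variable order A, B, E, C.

Σm(2, 3, 5, 6, 8, 9, 12, 15) = (NOT A AND NOT B AND E AND NOT C) OR (NOT A AND NOT B AND E AND C) OR (NOT A AND B AND NOT E AND C) OR (NOT A AND B AND E AND NOT C) OR (A AND NOT B AND NOT E AND NOT C) OR (A AND NOT B AND NOT E AND C) OR (A AND B AND NOT E AND NOT C) OR (A AND B AND E AND C)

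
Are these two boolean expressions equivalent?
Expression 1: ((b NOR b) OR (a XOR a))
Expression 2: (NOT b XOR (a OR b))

No. Counterexample: with b=0, a=1, Expression 1 = 1 but Expression 2 = 0.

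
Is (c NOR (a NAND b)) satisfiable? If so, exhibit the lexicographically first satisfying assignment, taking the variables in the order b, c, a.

b=1, c=0, a=1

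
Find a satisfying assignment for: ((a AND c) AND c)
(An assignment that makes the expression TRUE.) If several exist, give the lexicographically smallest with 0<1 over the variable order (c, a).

c=1, a=1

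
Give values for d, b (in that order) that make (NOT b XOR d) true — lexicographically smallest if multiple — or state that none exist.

d=0, b=0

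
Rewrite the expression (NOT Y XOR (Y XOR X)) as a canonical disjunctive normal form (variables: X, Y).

(NOT X AND NOT Y) OR (NOT X AND Y)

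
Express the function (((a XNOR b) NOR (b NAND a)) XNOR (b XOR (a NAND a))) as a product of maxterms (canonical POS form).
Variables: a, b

ΠM(0, 3) = (a OR b) AND (NOT a OR NOT b)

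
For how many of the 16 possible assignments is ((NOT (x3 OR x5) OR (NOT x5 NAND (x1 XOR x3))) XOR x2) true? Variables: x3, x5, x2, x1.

Satisfying assignments: (0,0,0,0), (0,0,0,1), (0,1,0,0), (0,1,0,1), (1,0,0,1), (1,0,1,0), (1,1,0,0), (1,1,0,1)
Count: 8 out of 16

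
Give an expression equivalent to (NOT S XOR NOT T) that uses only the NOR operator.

(((((S NOR S) NOR (T NOR T)) NOR ((S NOR S) NOR (T NOR T))) NOR (((S NOR S) NOR (T NOR T)) NOR ((S NOR S) NOR (T NOR T)))) NOR (((((S NOR S) NOR (S NOR S)) NOR ((T NOR T) NOR (T NOR T))) NOR (((S NOR S) NOR (S NOR S)) NOR ((T NOR T) NOR (T NOR T)))) NOR ((((S NOR S) NOR (S NOR S)) NOR ((T NOR T) NOR (T NOR T))) NOR (((S NOR S) NOR (S NOR S)) NOR ((T NOR T) NOR (T NOR T))))))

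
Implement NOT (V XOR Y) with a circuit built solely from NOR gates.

(((((V NOR Y) NOR (V NOR Y)) NOR ((V NOR Y) NOR (V NOR Y))) NOR ((((V NOR V) NOR (Y NOR Y)) NOR ((V NOR V) NOR (Y NOR Y))) NOR (((V NOR V) NOR (Y NOR Y)) NOR ((V NOR V) NOR (Y NOR Y))))) NOR ((((V NOR Y) NOR (V NOR Y)) NOR ((V NOR Y) NOR (V NOR Y))) NOR ((((V NOR V) NOR (Y NOR Y)) NOR ((V NOR V) NOR (Y NOR Y))) NOR (((V NOR V) NOR (Y NOR Y)) NOR ((V NOR V) NOR (Y NOR Y))))))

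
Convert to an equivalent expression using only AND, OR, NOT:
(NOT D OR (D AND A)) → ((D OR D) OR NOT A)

NOT (NOT D OR (D AND A)) OR ((D OR D) OR NOT A)
(Implication elimination: A → B = NOT A OR B)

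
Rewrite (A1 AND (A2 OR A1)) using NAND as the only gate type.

((A1 NAND ((A2 NAND A2) NAND (A1 NAND A1))) NAND (A1 NAND ((A2 NAND A2) NAND (A1 NAND A1))))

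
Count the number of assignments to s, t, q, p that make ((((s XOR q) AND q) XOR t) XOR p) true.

Satisfying assignments: (0,0,0,1), (0,0,1,0), (0,1,0,0), (0,1,1,1), (1,0,0,1), (1,0,1,1), (1,1,0,0), (1,1,1,0)
Count: 8 out of 16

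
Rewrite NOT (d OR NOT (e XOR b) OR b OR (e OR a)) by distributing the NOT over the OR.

NOT d AND (e XOR b) AND NOT b AND NOT (e OR a)
De Morgan's: NOT(OR of terms) = AND of negations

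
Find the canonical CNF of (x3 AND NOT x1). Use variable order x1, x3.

(x1 OR x3) AND (NOT x1 OR x3) AND (NOT x1 OR NOT x3)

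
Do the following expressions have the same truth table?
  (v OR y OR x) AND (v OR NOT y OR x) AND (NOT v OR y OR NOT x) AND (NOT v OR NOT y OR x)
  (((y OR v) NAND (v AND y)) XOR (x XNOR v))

Yes, they are equivalent — the two output columns agree on all 8 assignments:
v | y | x | Expression 1 | Expression 2
---------------------------------------
0 | 0 | 0 | 0 | 0
0 | 0 | 1 | 1 | 1
0 | 1 | 0 | 0 | 0
0 | 1 | 1 | 1 | 1
1 | 0 | 0 | 1 | 1
1 | 0 | 1 | 0 | 0
1 | 1 | 0 | 0 | 0
1 | 1 | 1 | 1 | 1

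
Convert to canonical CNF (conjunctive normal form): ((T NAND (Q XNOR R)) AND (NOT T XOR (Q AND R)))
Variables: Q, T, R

(Q OR NOT T OR R) AND (Q OR NOT T OR NOT R) AND (NOT Q OR T OR NOT R) AND (NOT Q OR NOT T OR R) AND (NOT Q OR NOT T OR NOT R)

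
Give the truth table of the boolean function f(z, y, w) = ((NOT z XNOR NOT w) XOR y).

z | y | w | Output
------------------
0 | 0 | 0 | 1
0 | 0 | 1 | 0
0 | 1 | 0 | 0
0 | 1 | 1 | 1
1 | 0 | 0 | 0
1 | 0 | 1 | 1
1 | 1 | 0 | 1
1 | 1 | 1 | 0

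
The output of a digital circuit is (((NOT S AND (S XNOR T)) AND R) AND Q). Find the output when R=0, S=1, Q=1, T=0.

Substituting: (((NOT 1 AND (1 XNOR 0)) AND 0) AND 1)
= 0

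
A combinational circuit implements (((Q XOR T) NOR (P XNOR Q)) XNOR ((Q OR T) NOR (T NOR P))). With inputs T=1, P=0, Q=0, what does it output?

Substituting: (((0 XOR 1) NOR (0 XNOR 0)) XNOR ((0 OR 1) NOR (1 NOR 0)))
= 1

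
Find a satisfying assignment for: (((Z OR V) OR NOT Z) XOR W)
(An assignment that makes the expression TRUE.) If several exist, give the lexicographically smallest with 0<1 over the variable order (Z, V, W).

Z=0, V=0, W=0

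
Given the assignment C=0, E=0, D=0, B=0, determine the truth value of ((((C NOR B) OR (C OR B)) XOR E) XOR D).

Substituting: ((((0 NOR 0) OR (0 OR 0)) XOR 0) XOR 0)
= 1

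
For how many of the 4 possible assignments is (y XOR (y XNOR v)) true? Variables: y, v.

Satisfying assignments: (0,0), (1,0)
Count: 2 out of 4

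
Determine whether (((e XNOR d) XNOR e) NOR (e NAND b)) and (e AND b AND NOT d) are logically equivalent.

Yes, they are equivalent — the two output columns agree on all 8 assignments:
e | b | d | Expression 1 | Expression 2
---------------------------------------
0 | 0 | 0 | 0 | 0
0 | 0 | 1 | 0 | 0
0 | 1 | 0 | 0 | 0
0 | 1 | 1 | 0 | 0
1 | 0 | 0 | 0 | 0
1 | 0 | 1 | 0 | 0
1 | 1 | 0 | 1 | 1
1 | 1 | 1 | 0 | 0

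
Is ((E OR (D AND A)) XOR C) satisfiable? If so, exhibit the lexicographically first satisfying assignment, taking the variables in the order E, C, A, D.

E=0, C=0, A=1, D=1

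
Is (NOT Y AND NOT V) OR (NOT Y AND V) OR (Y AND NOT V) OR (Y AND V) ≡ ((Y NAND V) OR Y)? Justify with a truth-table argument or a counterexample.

Yes, they are equivalent — the two output columns agree on all 4 assignments:
Y | V | Expression 1 | Expression 2
-----------------------------------
0 | 0 | 1 | 1
0 | 1 | 1 | 1
1 | 0 | 1 | 1
1 | 1 | 1 | 1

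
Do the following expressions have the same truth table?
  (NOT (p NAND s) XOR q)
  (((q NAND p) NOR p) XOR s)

No. Counterexample: with s=0, q=1, p=0, Expression 1 = 1 but Expression 2 = 0.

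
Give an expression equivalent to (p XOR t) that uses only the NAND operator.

((p NAND (p NAND t)) NAND (t NAND (p NAND t)))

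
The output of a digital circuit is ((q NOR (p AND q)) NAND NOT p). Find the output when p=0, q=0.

Substituting: ((0 NOR (0 AND 0)) NAND NOT 0)
= 0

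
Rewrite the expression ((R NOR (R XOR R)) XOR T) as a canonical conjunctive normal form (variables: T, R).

(T OR NOT R) AND (NOT T OR R)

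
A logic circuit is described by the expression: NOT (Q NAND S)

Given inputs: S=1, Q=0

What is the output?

Substituting: NOT (0 NAND 1)
= 0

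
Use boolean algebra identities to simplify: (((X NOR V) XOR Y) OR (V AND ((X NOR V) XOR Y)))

By absorption (E OR (E AND v) = E):
= ((X NOR V) XOR Y)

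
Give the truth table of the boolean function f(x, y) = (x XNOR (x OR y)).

x | y | Output
--------------
0 | 0 | 1
0 | 1 | 0
1 | 0 | 1
1 | 1 | 1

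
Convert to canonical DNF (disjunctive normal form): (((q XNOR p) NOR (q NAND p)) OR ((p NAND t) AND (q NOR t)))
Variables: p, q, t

(NOT p AND NOT q AND NOT t) OR (p AND NOT q AND NOT t)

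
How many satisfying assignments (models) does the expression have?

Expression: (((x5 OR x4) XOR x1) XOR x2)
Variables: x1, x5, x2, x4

Satisfying assignments: (0,0,0,1), (0,0,1,0), (0,1,0,0), (0,1,0,1), (1,0,0,0), (1,0,1,1), (1,1,1,0), (1,1,1,1)
Count: 8 out of 16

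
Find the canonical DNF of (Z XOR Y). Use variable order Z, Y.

(NOT Z AND Y) OR (Z AND NOT Y)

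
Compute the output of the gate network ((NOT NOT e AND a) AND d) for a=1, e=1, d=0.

Substituting: ((NOT NOT 1 AND 1) AND 0)
= 0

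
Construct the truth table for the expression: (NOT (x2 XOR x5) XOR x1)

x5 | x2 | x1 | Output
---------------------
0 | 0 | 0 | 1
0 | 0 | 1 | 0
0 | 1 | 0 | 0
0 | 1 | 1 | 1
1 | 0 | 0 | 0
1 | 0 | 1 | 1
1 | 1 | 0 | 1
1 | 1 | 1 | 0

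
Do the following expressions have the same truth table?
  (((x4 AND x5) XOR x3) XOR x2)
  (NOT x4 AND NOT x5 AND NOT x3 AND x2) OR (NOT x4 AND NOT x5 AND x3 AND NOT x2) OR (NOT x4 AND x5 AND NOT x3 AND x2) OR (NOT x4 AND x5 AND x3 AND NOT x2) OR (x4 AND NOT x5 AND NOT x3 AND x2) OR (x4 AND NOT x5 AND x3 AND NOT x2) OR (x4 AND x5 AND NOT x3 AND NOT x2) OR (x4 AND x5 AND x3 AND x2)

Yes, they are equivalent — the two output columns agree on all 16 assignments:
x4 | x5 | x3 | x2 | Expression 1 | Expression 2
-----------------------------------------------
0 | 0 | 0 | 0 | 0 | 0
0 | 0 | 0 | 1 | 1 | 1
0 | 0 | 1 | 0 | 1 | 1
0 | 0 | 1 | 1 | 0 | 0
0 | 1 | 0 | 0 | 0 | 0
0 | 1 | 0 | 1 | 1 | 1
0 | 1 | 1 | 0 | 1 | 1
0 | 1 | 1 | 1 | 0 | 0
1 | 0 | 0 | 0 | 0 | 0
1 | 0 | 0 | 1 | 1 | 1
1 | 0 | 1 | 0 | 1 | 1
1 | 0 | 1 | 1 | 0 | 0
1 | 1 | 0 | 0 | 1 | 1
1 | 1 | 0 | 1 | 0 | 0
1 | 1 | 1 | 0 | 0 | 0
1 | 1 | 1 | 1 | 1 | 1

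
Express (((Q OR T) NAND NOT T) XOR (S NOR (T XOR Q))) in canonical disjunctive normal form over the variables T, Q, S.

(NOT T AND NOT Q AND S) OR (T AND NOT Q AND NOT S) OR (T AND NOT Q AND S) OR (T AND Q AND S)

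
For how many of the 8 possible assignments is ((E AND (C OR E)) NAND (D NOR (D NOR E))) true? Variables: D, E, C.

Satisfying assignments: (0,0,0), (0,0,1), (1,0,0), (1,0,1), (1,1,0), (1,1,1)
Count: 6 out of 8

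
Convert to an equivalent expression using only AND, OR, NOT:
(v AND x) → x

NOT (v AND x) OR x
(Implication elimination: A → B = NOT A OR B)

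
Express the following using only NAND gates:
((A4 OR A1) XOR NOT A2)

((((A4 NAND A4) NAND (A1 NAND A1)) NAND (((A4 NAND A4) NAND (A1 NAND A1)) NAND (A2 NAND A2))) NAND ((A2 NAND A2) NAND (((A4 NAND A4) NAND (A1 NAND A1)) NAND (A2 NAND A2))))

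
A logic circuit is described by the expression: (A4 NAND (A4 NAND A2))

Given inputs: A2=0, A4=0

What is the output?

Substituting: (0 NAND (0 NAND 0))
= 1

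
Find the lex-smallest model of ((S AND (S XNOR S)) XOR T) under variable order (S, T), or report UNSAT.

S=0, T=1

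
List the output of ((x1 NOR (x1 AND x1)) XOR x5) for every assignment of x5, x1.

x5 | x1 | Output
----------------
0 | 0 | 1
0 | 1 | 0
1 | 0 | 0
1 | 1 | 1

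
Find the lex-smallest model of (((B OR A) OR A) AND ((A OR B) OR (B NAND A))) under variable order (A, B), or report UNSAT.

A=0, B=1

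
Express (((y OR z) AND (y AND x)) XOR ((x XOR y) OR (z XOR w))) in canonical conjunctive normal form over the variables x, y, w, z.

(x OR y OR w OR z) AND (x OR y OR NOT w OR NOT z) AND (NOT x OR NOT y OR w OR NOT z) AND (NOT x OR NOT y OR NOT w OR z)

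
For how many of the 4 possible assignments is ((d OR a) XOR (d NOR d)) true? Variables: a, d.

Satisfying assignments: (0,0), (0,1), (1,1)
Count: 3 out of 4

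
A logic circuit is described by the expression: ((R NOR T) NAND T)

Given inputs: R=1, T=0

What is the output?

Substituting: ((1 NOR 0) NAND 0)
= 1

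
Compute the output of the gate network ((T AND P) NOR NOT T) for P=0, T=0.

Substituting: ((0 AND 0) NOR NOT 0)
= 0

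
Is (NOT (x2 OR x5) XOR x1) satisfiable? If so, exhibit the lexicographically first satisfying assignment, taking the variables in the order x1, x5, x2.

x1=0, x5=0, x2=0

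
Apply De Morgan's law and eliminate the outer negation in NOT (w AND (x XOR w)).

NOT w OR NOT (x XOR w)
De Morgan's: NOT(AND of terms) = OR of negations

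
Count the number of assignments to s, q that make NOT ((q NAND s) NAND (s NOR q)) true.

Satisfying assignments: (0,0)
Count: 1 out of 4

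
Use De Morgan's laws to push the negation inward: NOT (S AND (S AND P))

NOT S OR NOT (S AND P)
De Morgan's: NOT(AND of terms) = OR of negations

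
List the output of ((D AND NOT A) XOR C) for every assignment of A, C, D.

A | C | D | Output
------------------
0 | 0 | 0 | 0
0 | 0 | 1 | 1
0 | 1 | 0 | 1
0 | 1 | 1 | 0
1 | 0 | 0 | 0
1 | 0 | 1 | 0
1 | 1 | 0 | 1
1 | 1 | 1 | 1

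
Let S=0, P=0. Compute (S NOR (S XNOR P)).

Substituting: (0 NOR (0 XNOR 0))
= 0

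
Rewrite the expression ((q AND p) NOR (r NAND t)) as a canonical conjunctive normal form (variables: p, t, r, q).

(p OR t OR r OR q) AND (p OR t OR r OR NOT q) AND (p OR t OR NOT r OR q) AND (p OR t OR NOT r OR NOT q) AND (p OR NOT t OR r OR q) AND (p OR NOT t OR r OR NOT q) AND (NOT p OR t OR r OR q) AND (NOT p OR t OR r OR NOT q) AND (NOT p OR t OR NOT r OR q) AND (NOT p OR t OR NOT r OR NOT q) AND (NOT p OR NOT t OR r OR q) AND (NOT p OR NOT t OR r OR NOT q) AND (NOT p OR NOT t OR NOT r OR NOT q)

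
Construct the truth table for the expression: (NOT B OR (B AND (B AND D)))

B | D | Output
--------------
0 | 0 | 1
0 | 1 | 1
1 | 0 | 0
1 | 1 | 1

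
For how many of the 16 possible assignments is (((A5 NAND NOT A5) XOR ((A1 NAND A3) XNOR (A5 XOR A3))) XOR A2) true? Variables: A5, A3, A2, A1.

Satisfying assignments: (0,0,0,0), (0,0,0,1), (0,1,0,1), (0,1,1,0), (1,0,1,0), (1,0,1,1), (1,1,0,0), (1,1,1,1)
Count: 8 out of 16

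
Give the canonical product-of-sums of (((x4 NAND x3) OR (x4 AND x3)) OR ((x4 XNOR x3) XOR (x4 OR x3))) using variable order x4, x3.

ΠM() = TRUE (no maxterms)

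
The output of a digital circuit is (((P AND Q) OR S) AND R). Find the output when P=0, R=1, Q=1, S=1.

Substituting: (((0 AND 1) OR 1) AND 1)
= 1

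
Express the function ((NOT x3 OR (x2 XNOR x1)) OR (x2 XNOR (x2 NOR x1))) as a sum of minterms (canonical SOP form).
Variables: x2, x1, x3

Σm(0, 1, 2, 3, 4, 6, 7) = (NOT x2 AND NOT x1 AND NOT x3) OR (NOT x2 AND NOT x1 AND x3) OR (NOT x2 AND x1 AND NOT x3) OR (NOT x2 AND x1 AND x3) OR (x2 AND NOT x1 AND NOT x3) OR (x2 AND x1 AND NOT x3) OR (x2 AND x1 AND x3)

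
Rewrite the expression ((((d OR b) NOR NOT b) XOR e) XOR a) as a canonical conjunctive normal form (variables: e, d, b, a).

(e OR d OR b OR a) AND (e OR d OR NOT b OR a) AND (e OR NOT d OR b OR a) AND (e OR NOT d OR NOT b OR a) AND (NOT e OR d OR b OR NOT a) AND (NOT e OR d OR NOT b OR NOT a) AND (NOT e OR NOT d OR b OR NOT a) AND (NOT e OR NOT d OR NOT b OR NOT a)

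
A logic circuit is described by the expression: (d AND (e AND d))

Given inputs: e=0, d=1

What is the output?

Substituting: (1 AND (0 AND 1))
= 0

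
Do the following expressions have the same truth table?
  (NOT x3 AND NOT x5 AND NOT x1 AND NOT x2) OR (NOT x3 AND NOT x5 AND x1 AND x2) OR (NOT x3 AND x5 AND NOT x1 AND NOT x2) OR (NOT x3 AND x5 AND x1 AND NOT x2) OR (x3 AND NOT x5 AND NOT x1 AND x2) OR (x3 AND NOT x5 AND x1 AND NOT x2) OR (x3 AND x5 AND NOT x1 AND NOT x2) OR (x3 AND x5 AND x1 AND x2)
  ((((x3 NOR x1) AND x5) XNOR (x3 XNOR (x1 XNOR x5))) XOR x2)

Yes, they are equivalent — the two output columns agree on all 16 assignments:
x3 | x5 | x1 | x2 | Expression 1 | Expression 2
-----------------------------------------------
0 | 0 | 0 | 0 | 1 | 1
0 | 0 | 0 | 1 | 0 | 0
0 | 0 | 1 | 0 | 0 | 0
0 | 0 | 1 | 1 | 1 | 1
0 | 1 | 0 | 0 | 1 | 1
0 | 1 | 0 | 1 | 0 | 0
0 | 1 | 1 | 0 | 1 | 1
0 | 1 | 1 | 1 | 0 | 0
1 | 0 | 0 | 0 | 0 | 0
1 | 0 | 0 | 1 | 1 | 1
1 | 0 | 1 | 0 | 1 | 1
1 | 0 | 1 | 1 | 0 | 0
1 | 1 | 0 | 0 | 1 | 1
1 | 1 | 0 | 1 | 0 | 0
1 | 1 | 1 | 0 | 0 | 0
1 | 1 | 1 | 1 | 1 | 1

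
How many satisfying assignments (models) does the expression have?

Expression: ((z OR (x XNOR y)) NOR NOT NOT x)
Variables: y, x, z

Satisfying assignments: (1,0,0)
Count: 1 out of 8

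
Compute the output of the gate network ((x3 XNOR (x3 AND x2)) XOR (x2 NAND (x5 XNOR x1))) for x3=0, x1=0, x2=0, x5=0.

Substituting: ((0 XNOR (0 AND 0)) XOR (0 NAND (0 XNOR 0)))
= 0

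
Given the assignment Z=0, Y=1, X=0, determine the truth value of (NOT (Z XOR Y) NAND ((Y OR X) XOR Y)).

Substituting: (NOT (0 XOR 1) NAND ((1 OR 0) XOR 1))
= 1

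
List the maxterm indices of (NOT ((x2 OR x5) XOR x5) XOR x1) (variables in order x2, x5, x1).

ΠM(1, 3, 4, 7) = (x2 OR x5 OR NOT x1) AND (x2 OR NOT x5 OR NOT x1) AND (NOT x2 OR x5 OR x1) AND (NOT x2 OR NOT x5 OR NOT x1)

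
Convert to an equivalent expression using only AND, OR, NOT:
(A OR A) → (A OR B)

NOT (A OR A) OR (A OR B)
(Implication elimination: A → B = NOT A OR B)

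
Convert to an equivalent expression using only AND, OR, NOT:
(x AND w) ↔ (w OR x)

((x AND w) AND (w OR x)) OR (NOT (x AND w) AND NOT (w OR x))
(Biconditional = both true or both false)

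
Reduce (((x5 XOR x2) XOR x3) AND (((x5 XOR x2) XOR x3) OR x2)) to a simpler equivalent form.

By absorption (E AND (E OR v) = E):
= ((x5 XOR x2) XOR x3)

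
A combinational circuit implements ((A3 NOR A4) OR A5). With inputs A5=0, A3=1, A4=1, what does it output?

Substituting: ((1 NOR 1) OR 0)
= 0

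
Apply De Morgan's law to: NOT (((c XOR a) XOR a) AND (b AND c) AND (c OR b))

NOT ((c XOR a) XOR a) OR NOT (b AND c) OR NOT (c OR b)
De Morgan's: NOT(AND of terms) = OR of negations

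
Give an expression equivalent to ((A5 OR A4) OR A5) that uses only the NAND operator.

((((A5 NAND A5) NAND (A4 NAND A4)) NAND ((A5 NAND A5) NAND (A4 NAND A4))) NAND (A5 NAND A5))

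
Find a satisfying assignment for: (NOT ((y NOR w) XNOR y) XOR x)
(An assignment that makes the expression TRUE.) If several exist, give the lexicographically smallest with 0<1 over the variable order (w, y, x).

w=0, y=0, x=0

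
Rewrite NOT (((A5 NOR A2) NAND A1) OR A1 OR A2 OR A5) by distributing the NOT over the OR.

NOT ((A5 NOR A2) NAND A1) AND NOT A1 AND NOT A2 AND NOT A5
De Morgan's: NOT(OR of terms) = AND of negations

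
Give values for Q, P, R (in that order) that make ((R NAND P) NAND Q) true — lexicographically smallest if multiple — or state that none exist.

Q=0, P=0, R=0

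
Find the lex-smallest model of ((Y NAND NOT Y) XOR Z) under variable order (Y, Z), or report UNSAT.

Y=0, Z=0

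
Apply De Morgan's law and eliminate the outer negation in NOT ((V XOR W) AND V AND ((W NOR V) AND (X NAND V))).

NOT (V XOR W) OR NOT V OR NOT ((W NOR V) AND (X NAND V))
De Morgan's: NOT(AND of terms) = OR of negations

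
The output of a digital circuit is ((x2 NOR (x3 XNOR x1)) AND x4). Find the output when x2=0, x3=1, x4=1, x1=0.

Substituting: ((0 NOR (1 XNOR 0)) AND 1)
= 1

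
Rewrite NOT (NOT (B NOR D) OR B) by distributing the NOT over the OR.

(B NOR D) AND NOT B
De Morgan's: NOT(OR of terms) = AND of negations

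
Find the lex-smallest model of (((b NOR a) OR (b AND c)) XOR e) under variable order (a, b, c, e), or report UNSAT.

a=0, b=0, c=0, e=0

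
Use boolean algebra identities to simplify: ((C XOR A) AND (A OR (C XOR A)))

By absorption (E AND (E OR v) = E):
= (C XOR A)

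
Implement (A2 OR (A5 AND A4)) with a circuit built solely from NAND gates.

((A2 NAND A2) NAND (((A5 NAND A4) NAND (A5 NAND A4)) NAND ((A5 NAND A4) NAND (A5 NAND A4))))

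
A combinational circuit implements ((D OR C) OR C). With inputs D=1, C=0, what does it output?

Substituting: ((1 OR 0) OR 0)
= 1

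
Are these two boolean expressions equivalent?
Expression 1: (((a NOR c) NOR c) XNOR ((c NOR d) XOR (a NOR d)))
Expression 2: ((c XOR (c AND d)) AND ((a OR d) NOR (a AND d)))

No. Counterexample: with c=0, d=0, a=0, Expression 1 = 1 but Expression 2 = 0.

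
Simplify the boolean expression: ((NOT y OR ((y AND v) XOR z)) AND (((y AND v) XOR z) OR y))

By distribution ((E OR v) AND (E OR NOT v) = E):
= ((y AND v) XOR z)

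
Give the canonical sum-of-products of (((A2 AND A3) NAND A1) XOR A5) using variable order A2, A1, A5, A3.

Σm(0, 1, 4, 5, 8, 9, 12, 15) = (NOT A2 AND NOT A1 AND NOT A5 AND NOT A3) OR (NOT A2 AND NOT A1 AND NOT A5 AND A3) OR (NOT A2 AND A1 AND NOT A5 AND NOT A3) OR (NOT A2 AND A1 AND NOT A5 AND A3) OR (A2 AND NOT A1 AND NOT A5 AND NOT A3) OR (A2 AND NOT A1 AND NOT A5 AND A3) OR (A2 AND A1 AND NOT A5 AND NOT A3) OR (A2 AND A1 AND A5 AND A3)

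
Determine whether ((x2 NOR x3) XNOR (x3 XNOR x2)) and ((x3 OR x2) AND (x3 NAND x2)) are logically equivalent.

No. Counterexample: with x3=0, x2=0, Expression 1 = 1 but Expression 2 = 0.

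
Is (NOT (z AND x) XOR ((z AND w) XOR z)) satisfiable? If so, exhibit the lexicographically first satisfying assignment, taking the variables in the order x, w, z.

x=0, w=0, z=0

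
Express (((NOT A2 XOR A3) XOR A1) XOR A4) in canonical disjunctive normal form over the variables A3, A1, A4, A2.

(NOT A3 AND NOT A1 AND NOT A4 AND NOT A2) OR (NOT A3 AND NOT A1 AND A4 AND A2) OR (NOT A3 AND A1 AND NOT A4 AND A2) OR (NOT A3 AND A1 AND A4 AND NOT A2) OR (A3 AND NOT A1 AND NOT A4 AND A2) OR (A3 AND NOT A1 AND A4 AND NOT A2) OR (A3 AND A1 AND NOT A4 AND NOT A2) OR (A3 AND A1 AND A4 AND A2)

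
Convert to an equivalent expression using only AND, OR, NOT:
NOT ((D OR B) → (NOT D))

(D OR B) AND D
(Negated implication: NOT(A → B) = A AND NOT B)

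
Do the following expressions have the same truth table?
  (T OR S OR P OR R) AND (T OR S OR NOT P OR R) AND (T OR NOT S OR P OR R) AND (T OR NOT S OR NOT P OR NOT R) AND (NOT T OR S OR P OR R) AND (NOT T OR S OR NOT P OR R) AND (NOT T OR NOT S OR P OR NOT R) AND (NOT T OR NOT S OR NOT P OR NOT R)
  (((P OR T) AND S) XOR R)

Yes, they are equivalent — the two output columns agree on all 16 assignments:
T | S | P | R | Expression 1 | Expression 2
-------------------------------------------
0 | 0 | 0 | 0 | 0 | 0
0 | 0 | 0 | 1 | 1 | 1
0 | 0 | 1 | 0 | 0 | 0
0 | 0 | 1 | 1 | 1 | 1
0 | 1 | 0 | 0 | 0 | 0
0 | 1 | 0 | 1 | 1 | 1
0 | 1 | 1 | 0 | 1 | 1
0 | 1 | 1 | 1 | 0 | 0
1 | 0 | 0 | 0 | 0 | 0
1 | 0 | 0 | 1 | 1 | 1
1 | 0 | 1 | 0 | 0 | 0
1 | 0 | 1 | 1 | 1 | 1
1 | 1 | 0 | 0 | 1 | 1
1 | 1 | 0 | 1 | 0 | 0
1 | 1 | 1 | 0 | 1 | 1
1 | 1 | 1 | 1 | 0 | 0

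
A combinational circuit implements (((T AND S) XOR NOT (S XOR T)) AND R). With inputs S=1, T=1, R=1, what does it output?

Substituting: (((1 AND 1) XOR NOT (1 XOR 1)) AND 1)
= 0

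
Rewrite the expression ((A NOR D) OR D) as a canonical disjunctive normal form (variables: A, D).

(NOT A AND NOT D) OR (NOT A AND D) OR (A AND D)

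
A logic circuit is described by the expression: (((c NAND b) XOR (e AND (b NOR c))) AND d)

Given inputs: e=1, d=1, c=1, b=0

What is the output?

Substituting: (((1 NAND 0) XOR (1 AND (0 NOR 1))) AND 1)
= 1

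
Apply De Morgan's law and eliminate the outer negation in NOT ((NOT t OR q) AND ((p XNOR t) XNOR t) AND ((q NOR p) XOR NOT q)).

NOT (NOT t OR q) OR NOT ((p XNOR t) XNOR t) OR NOT ((q NOR p) XOR NOT q)
De Morgan's: NOT(AND of terms) = OR of negations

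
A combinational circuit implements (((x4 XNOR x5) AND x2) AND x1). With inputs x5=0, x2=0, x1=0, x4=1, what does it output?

Substituting: (((1 XNOR 0) AND 0) AND 0)
= 0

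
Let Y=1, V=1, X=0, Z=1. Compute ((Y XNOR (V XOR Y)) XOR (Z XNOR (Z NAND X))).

Substituting: ((1 XNOR (1 XOR 1)) XOR (1 XNOR (1 NAND 0)))
= 1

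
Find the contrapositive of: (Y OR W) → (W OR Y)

Contrapositive: NOT (W OR Y) → NOT (Y OR W)
Note: A statement and its contrapositive are logically equivalent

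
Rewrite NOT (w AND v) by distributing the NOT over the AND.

NOT w OR NOT v
De Morgan's: NOT(AND of terms) = OR of negations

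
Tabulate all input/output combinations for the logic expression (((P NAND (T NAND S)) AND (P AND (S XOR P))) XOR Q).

Q | S | T | P | Output
----------------------
0 | 0 | 0 | 0 | 0
0 | 0 | 0 | 1 | 0
0 | 0 | 1 | 0 | 0
0 | 0 | 1 | 1 | 0
0 | 1 | 0 | 0 | 0
0 | 1 | 0 | 1 | 0
0 | 1 | 1 | 0 | 0
0 | 1 | 1 | 1 | 0
1 | 0 | 0 | 0 | 1
1 | 0 | 0 | 1 | 1
1 | 0 | 1 | 0 | 1
1 | 0 | 1 | 1 | 1
1 | 1 | 0 | 0 | 1
1 | 1 | 0 | 1 | 1
1 | 1 | 1 | 0 | 1
1 | 1 | 1 | 1 | 1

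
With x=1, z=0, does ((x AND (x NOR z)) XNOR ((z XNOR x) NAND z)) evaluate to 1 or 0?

Substituting: ((1 AND (1 NOR 0)) XNOR ((0 XNOR 1) NAND 0))
= 0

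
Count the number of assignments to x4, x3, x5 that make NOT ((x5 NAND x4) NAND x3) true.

Satisfying assignments: (0,1,0), (0,1,1), (1,1,0)
Count: 3 out of 8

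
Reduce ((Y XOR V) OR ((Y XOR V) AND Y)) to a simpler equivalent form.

By absorption (E OR (E AND v) = E):
= (Y XOR V)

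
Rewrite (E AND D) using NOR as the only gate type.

((E NOR E) NOR (D NOR D))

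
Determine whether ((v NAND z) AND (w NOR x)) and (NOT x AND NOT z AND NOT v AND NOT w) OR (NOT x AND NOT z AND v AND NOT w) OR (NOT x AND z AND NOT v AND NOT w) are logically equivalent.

Yes, they are equivalent — the two output columns agree on all 16 assignments:
x | z | v | w | Expression 1 | Expression 2
-------------------------------------------
0 | 0 | 0 | 0 | 1 | 1
0 | 0 | 0 | 1 | 0 | 0
0 | 0 | 1 | 0 | 1 | 1
0 | 0 | 1 | 1 | 0 | 0
0 | 1 | 0 | 0 | 1 | 1
0 | 1 | 0 | 1 | 0 | 0
0 | 1 | 1 | 0 | 0 | 0
0 | 1 | 1 | 1 | 0 | 0
1 | 0 | 0 | 0 | 0 | 0
1 | 0 | 0 | 1 | 0 | 0
1 | 0 | 1 | 0 | 0 | 0
1 | 0 | 1 | 1 | 0 | 0
1 | 1 | 0 | 0 | 0 | 0
1 | 1 | 0 | 1 | 0 | 0
1 | 1 | 1 | 0 | 0 | 0
1 | 1 | 1 | 1 | 0 | 0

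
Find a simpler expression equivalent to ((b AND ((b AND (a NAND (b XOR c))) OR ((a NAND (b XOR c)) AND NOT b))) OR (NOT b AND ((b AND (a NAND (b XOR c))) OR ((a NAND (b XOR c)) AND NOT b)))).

By distribution ((E AND v) OR (E AND NOT v) = E) then distribution ((E AND v) OR (E AND NOT v) = E):
= (a NAND (b XOR c))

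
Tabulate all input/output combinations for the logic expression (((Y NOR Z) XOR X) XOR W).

Y | X | W | Z | Output
----------------------
0 | 0 | 0 | 0 | 1
0 | 0 | 0 | 1 | 0
0 | 0 | 1 | 0 | 0
0 | 0 | 1 | 1 | 1
0 | 1 | 0 | 0 | 0
0 | 1 | 0 | 1 | 1
0 | 1 | 1 | 0 | 1
0 | 1 | 1 | 1 | 0
1 | 0 | 0 | 0 | 0
1 | 0 | 0 | 1 | 0
1 | 0 | 1 | 0 | 1
1 | 0 | 1 | 1 | 1
1 | 1 | 0 | 0 | 1
1 | 1 | 0 | 1 | 1
1 | 1 | 1 | 0 | 0
1 | 1 | 1 | 1 | 0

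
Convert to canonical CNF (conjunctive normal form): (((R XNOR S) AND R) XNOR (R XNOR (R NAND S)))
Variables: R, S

(NOT R OR S) AND (NOT R OR NOT S)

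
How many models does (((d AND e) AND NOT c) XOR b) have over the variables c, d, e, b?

Satisfying assignments: (0,0,0,1), (0,0,1,1), (0,1,0,1), (0,1,1,0), (1,0,0,1), (1,0,1,1), (1,1,0,1), (1,1,1,1)
Count: 8 out of 16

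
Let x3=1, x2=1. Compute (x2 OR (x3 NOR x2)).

Substituting: (1 OR (1 NOR 1))
= 1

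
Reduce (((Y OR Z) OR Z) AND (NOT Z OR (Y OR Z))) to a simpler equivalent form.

By distribution ((E OR v) AND (E OR NOT v) = E):
= (Y OR Z)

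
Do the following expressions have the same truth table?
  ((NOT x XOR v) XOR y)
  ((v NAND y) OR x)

No. Counterexample: with x=0, v=0, y=1, Expression 1 = 0 but Expression 2 = 1.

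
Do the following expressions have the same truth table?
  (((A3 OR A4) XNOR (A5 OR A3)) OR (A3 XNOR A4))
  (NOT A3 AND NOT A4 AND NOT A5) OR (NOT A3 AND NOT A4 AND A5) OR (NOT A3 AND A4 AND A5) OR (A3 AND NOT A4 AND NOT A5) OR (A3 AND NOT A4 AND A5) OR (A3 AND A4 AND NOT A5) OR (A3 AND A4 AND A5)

Yes, they are equivalent — the two output columns agree on all 8 assignments:
A3 | A4 | A5 | Expression 1 | Expression 2
------------------------------------------
0 | 0 | 0 | 1 | 1
0 | 0 | 1 | 1 | 1
0 | 1 | 0 | 0 | 0
0 | 1 | 1 | 1 | 1
1 | 0 | 0 | 1 | 1
1 | 0 | 1 | 1 | 1
1 | 1 | 0 | 1 | 1
1 | 1 | 1 | 1 | 1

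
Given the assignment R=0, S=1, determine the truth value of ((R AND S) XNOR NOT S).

Substituting: ((0 AND 1) XNOR NOT 1)
= 1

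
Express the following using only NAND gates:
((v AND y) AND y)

((((v NAND y) NAND (v NAND y)) NAND y) NAND (((v NAND y) NAND (v NAND y)) NAND y))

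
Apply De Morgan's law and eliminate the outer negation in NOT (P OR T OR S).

NOT P AND NOT T AND NOT S
De Morgan's: NOT(OR of terms) = AND of negations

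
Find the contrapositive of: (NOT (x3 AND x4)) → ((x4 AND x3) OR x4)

Contrapositive: NOT ((x4 AND x3) OR x4) → (x3 AND x4)
Note: A statement and its contrapositive are logically equivalent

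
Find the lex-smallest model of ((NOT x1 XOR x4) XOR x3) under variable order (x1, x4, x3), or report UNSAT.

x1=0, x4=0, x3=0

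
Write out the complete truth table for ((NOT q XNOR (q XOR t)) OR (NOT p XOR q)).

p | t | q | Output
------------------
0 | 0 | 0 | 1
0 | 0 | 1 | 0
0 | 1 | 0 | 1
0 | 1 | 1 | 1
1 | 0 | 0 | 0
1 | 0 | 1 | 1
1 | 1 | 0 | 1
1 | 1 | 1 | 1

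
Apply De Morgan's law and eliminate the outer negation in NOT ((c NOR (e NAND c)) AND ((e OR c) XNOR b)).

NOT (c NOR (e NAND c)) OR NOT ((e OR c) XNOR b)
De Morgan's: NOT(AND of terms) = OR of negations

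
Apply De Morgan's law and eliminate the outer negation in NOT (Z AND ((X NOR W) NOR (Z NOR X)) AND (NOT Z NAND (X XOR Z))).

NOT Z OR NOT ((X NOR W) NOR (Z NOR X)) OR NOT (NOT Z NAND (X XOR Z))
De Morgan's: NOT(AND of terms) = OR of negations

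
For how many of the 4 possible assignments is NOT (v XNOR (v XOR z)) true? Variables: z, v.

Satisfying assignments: (1,0), (1,1)
Count: 2 out of 4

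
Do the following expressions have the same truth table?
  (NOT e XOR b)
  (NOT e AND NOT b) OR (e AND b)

Yes, they are equivalent — the two output columns agree on all 4 assignments:
e | b | Expression 1 | Expression 2
-----------------------------------
0 | 0 | 1 | 1
0 | 1 | 0 | 0
1 | 0 | 0 | 0
1 | 1 | 1 | 1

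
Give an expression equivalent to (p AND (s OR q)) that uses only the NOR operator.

((p NOR p) NOR (((s NOR q) NOR (s NOR q)) NOR ((s NOR q) NOR (s NOR q))))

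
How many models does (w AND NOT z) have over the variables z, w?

Satisfying assignments: (0,1)
Count: 1 out of 4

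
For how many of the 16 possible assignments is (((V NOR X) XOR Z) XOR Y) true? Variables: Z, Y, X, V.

Satisfying assignments: (0,0,0,0), (0,1,0,1), (0,1,1,0), (0,1,1,1), (1,0,0,1), (1,0,1,0), (1,0,1,1), (1,1,0,0)
Count: 8 out of 16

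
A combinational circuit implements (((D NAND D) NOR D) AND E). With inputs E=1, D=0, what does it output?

Substituting: (((0 NAND 0) NOR 0) AND 1)
= 0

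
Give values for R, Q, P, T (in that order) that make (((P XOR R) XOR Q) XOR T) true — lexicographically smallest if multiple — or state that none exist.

R=0, Q=0, P=0, T=1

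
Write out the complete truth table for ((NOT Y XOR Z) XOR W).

Z | Y | W | Output
------------------
0 | 0 | 0 | 1
0 | 0 | 1 | 0
0 | 1 | 0 | 0
0 | 1 | 1 | 1
1 | 0 | 0 | 0
1 | 0 | 1 | 1
1 | 1 | 0 | 1
1 | 1 | 1 | 0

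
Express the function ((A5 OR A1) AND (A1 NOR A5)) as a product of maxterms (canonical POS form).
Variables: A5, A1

ΠM(0, 1, 2, 3) = (A5 OR A1) AND (A5 OR NOT A1) AND (NOT A5 OR A1) AND (NOT A5 OR NOT A1)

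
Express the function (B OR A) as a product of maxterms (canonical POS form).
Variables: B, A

ΠM(0) = (B OR A)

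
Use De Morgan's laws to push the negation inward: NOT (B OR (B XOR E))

NOT B AND NOT (B XOR E)
De Morgan's: NOT(OR of terms) = AND of negations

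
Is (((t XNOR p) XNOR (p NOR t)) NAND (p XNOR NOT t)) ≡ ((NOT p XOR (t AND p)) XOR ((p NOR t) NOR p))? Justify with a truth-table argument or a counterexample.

Yes, they are equivalent — the two output columns agree on all 4 assignments:
p | t | Expression 1 | Expression 2
-----------------------------------
0 | 0 | 1 | 1
0 | 1 | 0 | 0
1 | 0 | 0 | 0
1 | 1 | 1 | 1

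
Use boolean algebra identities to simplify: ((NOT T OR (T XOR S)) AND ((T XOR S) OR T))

By distribution ((E OR v) AND (E OR NOT v) = E):
= (T XOR S)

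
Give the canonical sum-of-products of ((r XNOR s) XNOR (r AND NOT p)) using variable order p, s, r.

Σm(2, 3, 5, 6) = (NOT p AND s AND NOT r) OR (NOT p AND s AND r) OR (p AND NOT s AND r) OR (p AND s AND NOT r)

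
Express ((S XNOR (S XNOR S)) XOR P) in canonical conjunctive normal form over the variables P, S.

(P OR S) AND (NOT P OR NOT S)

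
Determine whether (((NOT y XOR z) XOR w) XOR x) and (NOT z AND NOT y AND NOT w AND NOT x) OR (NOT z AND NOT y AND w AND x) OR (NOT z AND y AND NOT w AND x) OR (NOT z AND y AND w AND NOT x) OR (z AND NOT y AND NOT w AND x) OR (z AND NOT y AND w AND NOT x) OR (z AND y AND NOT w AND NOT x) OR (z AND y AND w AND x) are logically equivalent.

Yes, they are equivalent — the two output columns agree on all 16 assignments:
z | y | w | x | Expression 1 | Expression 2
-------------------------------------------
0 | 0 | 0 | 0 | 1 | 1
0 | 0 | 0 | 1 | 0 | 0
0 | 0 | 1 | 0 | 0 | 0
0 | 0 | 1 | 1 | 1 | 1
0 | 1 | 0 | 0 | 0 | 0
0 | 1 | 0 | 1 | 1 | 1
0 | 1 | 1 | 0 | 1 | 1
0 | 1 | 1 | 1 | 0 | 0
1 | 0 | 0 | 0 | 0 | 0
1 | 0 | 0 | 1 | 1 | 1
1 | 0 | 1 | 0 | 1 | 1
1 | 0 | 1 | 1 | 0 | 0
1 | 1 | 0 | 0 | 1 | 1
1 | 1 | 0 | 1 | 0 | 0
1 | 1 | 1 | 0 | 0 | 0
1 | 1 | 1 | 1 | 1 | 1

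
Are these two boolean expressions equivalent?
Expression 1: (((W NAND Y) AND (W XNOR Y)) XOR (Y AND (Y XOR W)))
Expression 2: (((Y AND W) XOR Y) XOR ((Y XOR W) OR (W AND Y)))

No. Counterexample: with W=0, Y=0, Expression 1 = 1 but Expression 2 = 0.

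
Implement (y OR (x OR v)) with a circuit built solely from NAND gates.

((y NAND y) NAND (((x NAND x) NAND (v NAND v)) NAND ((x NAND x) NAND (v NAND v))))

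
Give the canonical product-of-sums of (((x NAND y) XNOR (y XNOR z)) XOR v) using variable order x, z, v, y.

ΠM(1, 2, 4, 7, 10, 11, 12, 13) = (x OR z OR v OR NOT y) AND (x OR z OR NOT v OR y) AND (x OR NOT z OR v OR y) AND (x OR NOT z OR NOT v OR NOT y) AND (NOT x OR z OR NOT v OR y) AND (NOT x OR z OR NOT v OR NOT y) AND (NOT x OR NOT z OR v OR y) AND (NOT x OR NOT z OR v OR NOT y)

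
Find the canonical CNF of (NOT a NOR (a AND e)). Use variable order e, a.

(e OR a) AND (NOT e OR a) AND (NOT e OR NOT a)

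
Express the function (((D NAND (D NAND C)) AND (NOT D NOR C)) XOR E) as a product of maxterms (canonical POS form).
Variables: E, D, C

ΠM(0, 1, 2, 3) = (E OR D OR C) AND (E OR D OR NOT C) AND (E OR NOT D OR C) AND (E OR NOT D OR NOT C)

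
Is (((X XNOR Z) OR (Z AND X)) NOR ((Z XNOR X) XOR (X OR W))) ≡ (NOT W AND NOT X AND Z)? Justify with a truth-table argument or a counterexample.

Yes, they are equivalent — the two output columns agree on all 8 assignments:
W | X | Z | Expression 1 | Expression 2
---------------------------------------
0 | 0 | 0 | 0 | 0
0 | 0 | 1 | 1 | 1
0 | 1 | 0 | 0 | 0
0 | 1 | 1 | 0 | 0
1 | 0 | 0 | 0 | 0
1 | 0 | 1 | 0 | 0
1 | 1 | 0 | 0 | 0
1 | 1 | 1 | 0 | 0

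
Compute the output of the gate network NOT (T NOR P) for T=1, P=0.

Substituting: NOT (1 NOR 0)
= 1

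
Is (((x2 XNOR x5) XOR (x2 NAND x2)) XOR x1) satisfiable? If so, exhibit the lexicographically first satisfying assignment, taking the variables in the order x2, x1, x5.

x2=0, x1=0, x5=1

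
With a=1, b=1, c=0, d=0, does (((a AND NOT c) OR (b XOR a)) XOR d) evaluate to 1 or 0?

Substituting: (((1 AND NOT 0) OR (1 XOR 1)) XOR 0)
= 1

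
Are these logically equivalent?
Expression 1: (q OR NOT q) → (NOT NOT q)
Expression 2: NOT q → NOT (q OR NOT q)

Yes, Contrapositive is always equivalent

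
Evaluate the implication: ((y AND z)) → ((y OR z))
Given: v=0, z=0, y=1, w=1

Antecedent ((y AND z)) = 0; consequent ((y OR z)) = 1.
0 → 1 = 1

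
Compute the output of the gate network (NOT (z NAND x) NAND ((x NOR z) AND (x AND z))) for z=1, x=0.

Substituting: (NOT (1 NAND 0) NAND ((0 NOR 1) AND (0 AND 1)))
= 1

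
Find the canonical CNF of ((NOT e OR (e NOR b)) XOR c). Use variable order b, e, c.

(b OR e OR NOT c) AND (b OR NOT e OR c) AND (NOT b OR e OR NOT c) AND (NOT b OR NOT e OR c)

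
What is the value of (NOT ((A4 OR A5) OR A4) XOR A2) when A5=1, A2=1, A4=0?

Substituting: (NOT ((0 OR 1) OR 0) XOR 1)
= 1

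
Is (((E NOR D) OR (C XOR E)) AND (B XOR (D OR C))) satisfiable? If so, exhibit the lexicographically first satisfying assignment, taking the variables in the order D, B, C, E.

D=0, B=0, C=1, E=0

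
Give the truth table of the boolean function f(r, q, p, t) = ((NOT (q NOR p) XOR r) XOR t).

r | q | p | t | Output
----------------------
0 | 0 | 0 | 0 | 0
0 | 0 | 0 | 1 | 1
0 | 0 | 1 | 0 | 1
0 | 0 | 1 | 1 | 0
0 | 1 | 0 | 0 | 1
0 | 1 | 0 | 1 | 0
0 | 1 | 1 | 0 | 1
0 | 1 | 1 | 1 | 0
1 | 0 | 0 | 0 | 1
1 | 0 | 0 | 1 | 0
1 | 0 | 1 | 0 | 0
1 | 0 | 1 | 1 | 1
1 | 1 | 0 | 0 | 0
1 | 1 | 0 | 1 | 1
1 | 1 | 1 | 0 | 0
1 | 1 | 1 | 1 | 1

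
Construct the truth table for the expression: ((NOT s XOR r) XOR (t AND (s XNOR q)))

r | q | s | t | Output
----------------------
0 | 0 | 0 | 0 | 1
0 | 0 | 0 | 1 | 0
0 | 0 | 1 | 0 | 0
0 | 0 | 1 | 1 | 0
0 | 1 | 0 | 0 | 1
0 | 1 | 0 | 1 | 1
0 | 1 | 1 | 0 | 0
0 | 1 | 1 | 1 | 1
1 | 0 | 0 | 0 | 0
1 | 0 | 0 | 1 | 1
1 | 0 | 1 | 0 | 1
1 | 0 | 1 | 1 | 1
1 | 1 | 0 | 0 | 0
1 | 1 | 0 | 1 | 0
1 | 1 | 1 | 0 | 1
1 | 1 | 1 | 1 | 0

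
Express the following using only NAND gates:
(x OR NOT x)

((x NAND x) NAND ((x NAND x) NAND (x NAND x)))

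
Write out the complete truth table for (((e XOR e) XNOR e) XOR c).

e | c | Output
--------------
0 | 0 | 1
0 | 1 | 0
1 | 0 | 0
1 | 1 | 1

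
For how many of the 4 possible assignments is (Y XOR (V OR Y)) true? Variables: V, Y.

Satisfying assignments: (1,0)
Count: 1 out of 4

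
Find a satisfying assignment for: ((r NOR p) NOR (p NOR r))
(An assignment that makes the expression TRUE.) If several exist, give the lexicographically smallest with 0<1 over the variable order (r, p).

r=0, p=1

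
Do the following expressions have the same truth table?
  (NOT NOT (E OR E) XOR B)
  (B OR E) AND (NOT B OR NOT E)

Yes, they are equivalent — the two output columns agree on all 4 assignments:
B | E | Expression 1 | Expression 2
-----------------------------------
0 | 0 | 0 | 0
0 | 1 | 1 | 1
1 | 0 | 1 | 1
1 | 1 | 0 | 0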